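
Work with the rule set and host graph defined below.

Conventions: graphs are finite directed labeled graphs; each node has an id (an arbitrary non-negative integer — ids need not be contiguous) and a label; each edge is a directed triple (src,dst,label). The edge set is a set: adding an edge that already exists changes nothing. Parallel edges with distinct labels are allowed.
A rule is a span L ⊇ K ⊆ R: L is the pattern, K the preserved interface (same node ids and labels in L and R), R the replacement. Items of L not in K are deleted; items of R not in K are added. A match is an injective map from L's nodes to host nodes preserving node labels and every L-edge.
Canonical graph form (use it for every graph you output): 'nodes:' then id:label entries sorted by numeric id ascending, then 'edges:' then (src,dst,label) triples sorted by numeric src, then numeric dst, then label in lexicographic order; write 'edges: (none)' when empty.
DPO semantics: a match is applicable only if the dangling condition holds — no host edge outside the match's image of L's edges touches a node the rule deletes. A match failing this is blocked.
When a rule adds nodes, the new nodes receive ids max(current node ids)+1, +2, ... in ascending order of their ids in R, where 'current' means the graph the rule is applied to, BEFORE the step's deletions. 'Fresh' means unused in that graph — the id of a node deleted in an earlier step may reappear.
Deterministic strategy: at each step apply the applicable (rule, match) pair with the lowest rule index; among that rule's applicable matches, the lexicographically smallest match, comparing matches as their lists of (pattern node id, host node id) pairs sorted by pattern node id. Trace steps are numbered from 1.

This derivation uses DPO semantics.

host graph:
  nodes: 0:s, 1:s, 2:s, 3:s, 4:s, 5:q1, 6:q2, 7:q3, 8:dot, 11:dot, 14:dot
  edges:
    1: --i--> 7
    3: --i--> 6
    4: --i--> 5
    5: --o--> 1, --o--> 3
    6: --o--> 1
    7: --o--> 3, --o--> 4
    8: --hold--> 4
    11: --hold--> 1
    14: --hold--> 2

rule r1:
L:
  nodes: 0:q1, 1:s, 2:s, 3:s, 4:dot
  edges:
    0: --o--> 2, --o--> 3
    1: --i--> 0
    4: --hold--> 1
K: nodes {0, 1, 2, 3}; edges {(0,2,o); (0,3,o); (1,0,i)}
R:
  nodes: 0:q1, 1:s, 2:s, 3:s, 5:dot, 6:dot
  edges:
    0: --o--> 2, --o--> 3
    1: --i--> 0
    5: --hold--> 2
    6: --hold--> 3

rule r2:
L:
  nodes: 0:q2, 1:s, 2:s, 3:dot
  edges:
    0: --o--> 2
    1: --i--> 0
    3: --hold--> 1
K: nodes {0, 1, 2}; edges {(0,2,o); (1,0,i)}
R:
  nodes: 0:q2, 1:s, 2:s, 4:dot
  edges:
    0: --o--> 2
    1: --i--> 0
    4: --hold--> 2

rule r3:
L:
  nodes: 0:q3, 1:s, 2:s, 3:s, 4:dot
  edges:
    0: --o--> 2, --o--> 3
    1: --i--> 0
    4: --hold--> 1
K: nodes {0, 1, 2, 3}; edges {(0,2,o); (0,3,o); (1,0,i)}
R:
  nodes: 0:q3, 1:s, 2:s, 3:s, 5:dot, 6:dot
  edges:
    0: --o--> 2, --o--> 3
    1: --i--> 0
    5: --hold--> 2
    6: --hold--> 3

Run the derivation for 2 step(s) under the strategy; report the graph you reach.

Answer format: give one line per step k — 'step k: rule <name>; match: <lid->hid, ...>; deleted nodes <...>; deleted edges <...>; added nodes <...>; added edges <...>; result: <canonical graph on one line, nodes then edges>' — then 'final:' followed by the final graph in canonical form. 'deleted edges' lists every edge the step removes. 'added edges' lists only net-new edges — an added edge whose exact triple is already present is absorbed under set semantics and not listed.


step 1: rule r1; match: 0->5, 1->4, 2->1, 3->3, 4->8; deleted nodes 8; deleted edges (8,4,hold); added nodes 15, 16; added edges (15,1,hold); (16,3,hold); result: nodes: 0:s, 1:s, 2:s, 3:s, 4:s, 5:q1, 6:q2, 7:q3, 11:dot, 14:dot, 15:dot, 16:dot edges: (1,7,i); (3,6,i); (4,5,i); (5,1,o); (5,3,o); (6,1,o); (7,3,o); (7,4,o); (11,1,hold); (14,2,hold); (15,1,hold); (16,3,hold)
step 2: rule r2; match: 0->6, 1->3, 2->1, 3->16; deleted nodes 16; deleted edges (16,3,hold); added nodes 17; added edges (17,1,hold); result: nodes: 0:s, 1:s, 2:s, 3:s, 4:s, 5:q1, 6:q2, 7:q3, 11:dot, 14:dot, 15:dot, 17:dot edges: (1,7,i); (3,6,i); (4,5,i); (5,1,o); (5,3,o); (6,1,o); (7,3,o); (7,4,o); (11,1,hold); (14,2,hold); (15,1,hold); (17,1,hold)
final:
nodes: 0:s, 1:s, 2:s, 3:s, 4:s, 5:q1, 6:q2, 7:q3, 11:dot, 14:dot, 15:dot, 17:dot
edges: (1,7,i); (3,6,i); (4,5,i); (5,1,o); (5,3,o); (6,1,o); (7,3,o); (7,4,o); (11,1,hold); (14,2,hold); (15,1,hold); (17,1,hold)


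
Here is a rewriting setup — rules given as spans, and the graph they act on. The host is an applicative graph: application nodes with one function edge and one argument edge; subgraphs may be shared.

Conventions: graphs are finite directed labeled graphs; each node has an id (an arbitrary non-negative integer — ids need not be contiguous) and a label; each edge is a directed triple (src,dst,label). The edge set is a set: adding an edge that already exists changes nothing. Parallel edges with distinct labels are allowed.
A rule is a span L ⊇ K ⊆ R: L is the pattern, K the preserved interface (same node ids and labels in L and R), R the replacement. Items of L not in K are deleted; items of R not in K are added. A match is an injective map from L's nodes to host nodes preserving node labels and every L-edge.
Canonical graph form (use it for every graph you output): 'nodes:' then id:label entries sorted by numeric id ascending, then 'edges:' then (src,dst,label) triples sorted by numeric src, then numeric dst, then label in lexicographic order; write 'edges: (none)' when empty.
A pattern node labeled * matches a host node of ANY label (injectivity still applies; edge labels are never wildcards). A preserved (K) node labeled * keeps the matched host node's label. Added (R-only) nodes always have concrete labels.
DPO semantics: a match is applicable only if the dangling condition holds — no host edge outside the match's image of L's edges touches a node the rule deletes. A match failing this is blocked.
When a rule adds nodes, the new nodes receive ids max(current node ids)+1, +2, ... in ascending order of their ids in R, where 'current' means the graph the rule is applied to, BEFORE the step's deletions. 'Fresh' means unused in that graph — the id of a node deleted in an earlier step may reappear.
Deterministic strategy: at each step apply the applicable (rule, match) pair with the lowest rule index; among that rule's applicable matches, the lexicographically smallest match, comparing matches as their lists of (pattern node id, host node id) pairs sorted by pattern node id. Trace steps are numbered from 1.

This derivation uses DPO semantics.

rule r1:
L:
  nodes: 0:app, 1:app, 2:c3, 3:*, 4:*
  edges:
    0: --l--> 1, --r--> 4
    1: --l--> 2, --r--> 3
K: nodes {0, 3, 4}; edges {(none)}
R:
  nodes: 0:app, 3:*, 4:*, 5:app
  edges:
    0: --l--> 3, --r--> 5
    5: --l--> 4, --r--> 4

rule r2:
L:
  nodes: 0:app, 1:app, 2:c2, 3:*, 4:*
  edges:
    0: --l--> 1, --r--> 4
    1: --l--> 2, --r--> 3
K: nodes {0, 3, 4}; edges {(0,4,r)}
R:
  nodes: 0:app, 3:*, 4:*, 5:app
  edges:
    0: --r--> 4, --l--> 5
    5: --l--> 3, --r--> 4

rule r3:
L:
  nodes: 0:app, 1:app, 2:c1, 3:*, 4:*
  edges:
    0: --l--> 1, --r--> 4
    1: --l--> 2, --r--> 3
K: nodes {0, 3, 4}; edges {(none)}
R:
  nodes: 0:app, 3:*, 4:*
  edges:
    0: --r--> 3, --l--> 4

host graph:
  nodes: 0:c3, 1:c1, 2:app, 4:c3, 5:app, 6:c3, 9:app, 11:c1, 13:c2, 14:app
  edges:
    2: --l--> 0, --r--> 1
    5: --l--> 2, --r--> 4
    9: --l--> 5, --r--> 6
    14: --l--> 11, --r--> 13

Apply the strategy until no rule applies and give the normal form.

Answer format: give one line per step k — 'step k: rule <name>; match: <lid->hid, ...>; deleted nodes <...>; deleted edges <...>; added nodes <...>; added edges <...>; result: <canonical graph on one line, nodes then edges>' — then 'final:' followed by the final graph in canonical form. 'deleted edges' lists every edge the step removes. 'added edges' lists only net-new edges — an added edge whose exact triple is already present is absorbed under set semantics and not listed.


step 1: rule r1; match: 0->5, 1->2, 2->0, 3->1, 4->4; deleted nodes 0, 2; deleted edges (2,0,l); (2,1,r); (5,2,l); (5,4,r); added nodes 15; added edges (5,1,l); (5,15,r); (15,4,l); (15,4,r); result: nodes: 1:c1, 4:c3, 5:app, 6:c3, 9:app, 11:c1, 13:c2, 14:app, 15:app edges: (5,1,l); (5,15,r); (9,5,l); (9,6,r); (14,11,l); (14,13,r); (15,4,l); (15,4,r)
step 2: rule r3; match: 0->9, 1->5, 2->1, 3->15, 4->6; deleted nodes 1, 5; deleted edges (5,1,l); (5,15,r); (9,5,l); (9,6,r); added nodes (none); added edges (9,6,l); (9,15,r); result: nodes: 4:c3, 6:c3, 9:app, 11:c1, 13:c2, 14:app, 15:app edges: (9,6,l); (9,15,r); (14,11,l); (14,13,r); (15,4,l); (15,4,r)
final:
nodes: 4:c3, 6:c3, 9:app, 11:c1, 13:c2, 14:app, 15:app
edges: (9,6,l); (9,15,r); (14,11,l); (14,13,r); (15,4,l); (15,4,r)


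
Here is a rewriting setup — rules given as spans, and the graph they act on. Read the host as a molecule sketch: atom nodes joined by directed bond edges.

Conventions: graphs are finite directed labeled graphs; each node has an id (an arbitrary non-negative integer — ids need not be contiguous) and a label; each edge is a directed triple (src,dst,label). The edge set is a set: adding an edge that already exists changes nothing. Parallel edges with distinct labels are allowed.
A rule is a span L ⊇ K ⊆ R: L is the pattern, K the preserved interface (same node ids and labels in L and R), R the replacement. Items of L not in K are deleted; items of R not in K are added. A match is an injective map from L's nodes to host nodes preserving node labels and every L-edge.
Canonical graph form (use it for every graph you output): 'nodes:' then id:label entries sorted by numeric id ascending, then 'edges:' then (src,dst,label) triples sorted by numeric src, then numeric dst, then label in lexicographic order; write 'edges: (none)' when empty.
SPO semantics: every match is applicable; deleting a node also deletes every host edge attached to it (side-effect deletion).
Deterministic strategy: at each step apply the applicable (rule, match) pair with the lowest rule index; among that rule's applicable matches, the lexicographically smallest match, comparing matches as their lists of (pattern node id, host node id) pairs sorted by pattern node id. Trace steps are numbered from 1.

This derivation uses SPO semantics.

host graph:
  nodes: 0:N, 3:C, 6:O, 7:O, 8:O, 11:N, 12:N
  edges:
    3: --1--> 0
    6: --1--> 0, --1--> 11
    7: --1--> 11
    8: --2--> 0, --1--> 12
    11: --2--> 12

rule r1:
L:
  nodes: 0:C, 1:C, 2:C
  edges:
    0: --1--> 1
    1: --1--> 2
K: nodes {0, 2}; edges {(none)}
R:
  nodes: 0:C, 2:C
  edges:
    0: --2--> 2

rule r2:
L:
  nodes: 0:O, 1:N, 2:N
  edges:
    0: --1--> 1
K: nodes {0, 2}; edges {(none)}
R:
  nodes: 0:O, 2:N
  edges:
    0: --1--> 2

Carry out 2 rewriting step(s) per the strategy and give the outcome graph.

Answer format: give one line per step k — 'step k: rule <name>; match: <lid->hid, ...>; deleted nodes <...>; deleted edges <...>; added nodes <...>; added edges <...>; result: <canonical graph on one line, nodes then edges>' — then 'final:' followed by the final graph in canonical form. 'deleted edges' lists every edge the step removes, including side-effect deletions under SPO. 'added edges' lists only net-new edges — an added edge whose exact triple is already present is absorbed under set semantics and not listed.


step 1: rule r2; match: 0->6, 1->0, 2->11; deleted nodes 0; deleted edges (3,0,1); (6,0,1); (8,0,2); added nodes (none); added edges (none); result: nodes: 3:C, 6:O, 7:O, 8:O, 11:N, 12:N edges: (6,11,1); (7,11,1); (8,12,1); (11,12,2)
step 2: rule r2; match: 0->6, 1->11, 2->12; deleted nodes 11; deleted edges (6,11,1); (7,11,1); (11,12,2); added nodes (none); added edges (6,12,1); result: nodes: 3:C, 6:O, 7:O, 8:O, 12:N edges: (6,12,1); (8,12,1)
final:
nodes: 3:C, 6:O, 7:O, 8:O, 12:N
edges: (6,12,1); (8,12,1)


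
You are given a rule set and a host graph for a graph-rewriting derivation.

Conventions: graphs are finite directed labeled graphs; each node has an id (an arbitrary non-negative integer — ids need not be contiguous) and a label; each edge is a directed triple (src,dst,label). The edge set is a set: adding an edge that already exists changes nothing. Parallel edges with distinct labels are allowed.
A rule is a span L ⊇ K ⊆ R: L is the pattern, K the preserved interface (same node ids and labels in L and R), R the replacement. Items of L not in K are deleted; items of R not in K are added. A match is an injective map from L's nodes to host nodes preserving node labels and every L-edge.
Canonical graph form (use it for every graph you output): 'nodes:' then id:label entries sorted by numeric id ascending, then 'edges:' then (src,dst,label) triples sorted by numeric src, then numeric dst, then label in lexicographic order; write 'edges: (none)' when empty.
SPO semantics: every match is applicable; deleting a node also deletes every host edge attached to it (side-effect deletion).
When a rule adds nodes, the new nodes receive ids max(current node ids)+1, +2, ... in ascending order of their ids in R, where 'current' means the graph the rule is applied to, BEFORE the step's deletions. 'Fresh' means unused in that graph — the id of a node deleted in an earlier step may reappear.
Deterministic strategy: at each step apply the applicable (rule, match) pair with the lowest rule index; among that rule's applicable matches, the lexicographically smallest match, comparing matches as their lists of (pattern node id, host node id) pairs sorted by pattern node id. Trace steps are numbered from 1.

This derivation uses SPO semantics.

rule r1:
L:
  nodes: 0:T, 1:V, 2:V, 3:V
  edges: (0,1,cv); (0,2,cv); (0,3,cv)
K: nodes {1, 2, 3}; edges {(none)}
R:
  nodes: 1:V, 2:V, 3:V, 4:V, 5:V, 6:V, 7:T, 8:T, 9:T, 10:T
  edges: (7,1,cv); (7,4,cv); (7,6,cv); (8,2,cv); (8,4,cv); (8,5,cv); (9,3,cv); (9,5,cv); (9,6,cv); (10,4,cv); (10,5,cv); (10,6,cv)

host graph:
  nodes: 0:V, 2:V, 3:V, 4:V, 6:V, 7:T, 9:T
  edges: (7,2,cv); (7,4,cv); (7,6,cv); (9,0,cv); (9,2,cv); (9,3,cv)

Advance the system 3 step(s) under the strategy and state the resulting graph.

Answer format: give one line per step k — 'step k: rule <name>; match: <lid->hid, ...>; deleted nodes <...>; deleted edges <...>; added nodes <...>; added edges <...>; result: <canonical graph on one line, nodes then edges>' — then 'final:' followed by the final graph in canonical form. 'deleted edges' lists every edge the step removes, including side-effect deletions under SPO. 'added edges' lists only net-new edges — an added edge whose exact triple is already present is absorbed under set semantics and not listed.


step 1: rule r1; match: 0->7, 1->2, 2->4, 3->6; deleted nodes 7; deleted edges (7,2,cv); (7,4,cv); (7,6,cv); added nodes 10, 11, 12, 13, 14, 15, 16; added edges (13,2,cv); (13,10,cv); (13,12,cv); (14,4,cv); (14,10,cv); (14,11,cv); (15,6,cv); (15,11,cv); (15,12,cv); (16,10,cv); (16,11,cv); (16,12,cv); result: nodes: 0:V, 2:V, 3:V, 4:V, 6:V, 9:T, 10:V, 11:V, 12:V, 13:T, 14:T, 15:T, 16:T edges: (9,0,cv); (9,2,cv); (9,3,cv); (13,2,cv); (13,10,cv); (13,12,cv); (14,4,cv); (14,10,cv); (14,11,cv); (15,6,cv); (15,11,cv); (15,12,cv); (16,10,cv); (16,11,cv); (16,12,cv)
step 2: rule r1; match: 0->9, 1->0, 2->2, 3->3; deleted nodes 9; deleted edges (9,0,cv); (9,2,cv); (9,3,cv); added nodes 17, 18, 19, 20, 21, 22, 23; added edges (20,0,cv); (20,17,cv); (20,19,cv); (21,2,cv); (21,17,cv); (21,18,cv); (22,3,cv); (22,18,cv); (22,19,cv); (23,17,cv); (23,18,cv); (23,19,cv); result: nodes: 0:V, 2:V, 3:V, 4:V, 6:V, 10:V, 11:V, 12:V, 13:T, 14:T, 15:T, 16:T, 17:V, 18:V, 19:V, 20:T, 21:T, 22:T, 23:T edges: (13,2,cv); (13,10,cv); (13,12,cv); (14,4,cv); (14,10,cv); (14,11,cv); (15,6,cv); (15,11,cv); (15,12,cv); (16,10,cv); (16,11,cv); (16,12,cv); (20,0,cv); (20,17,cv); (20,19,cv); (21,2,cv); (21,17,cv); (21,18,cv); (22,3,cv); (22,18,cv); (22,19,cv); (23,17,cv); (23,18,cv); (23,19,cv)
step 3: rule r1; match: 0->13, 1->2, 2->10, 3->12; deleted nodes 13; deleted edges (13,2,cv); (13,10,cv); (13,12,cv); added nodes 24, 25, 26, 27, 28, 29, 30; added edges (27,2,cv); (27,24,cv); (27,26,cv); (28,10,cv); (28,24,cv); (28,25,cv); (29,12,cv); (29,25,cv); (29,26,cv); (30,24,cv); (30,25,cv); (30,26,cv); result: nodes: 0:V, 2:V, 3:V, 4:V, 6:V, 10:V, 11:V, 12:V, 14:T, 15:T, 16:T, 17:V, 18:V, 19:V, 20:T, 21:T, 22:T, 23:T, 24:V, 25:V, 26:V, 27:T, 28:T, 29:T, 30:T edges: (14,4,cv); (14,10,cv); (14,11,cv); (15,6,cv); (15,11,cv); (15,12,cv); (16,10,cv); (16,11,cv); (16,12,cv); (20,0,cv); (20,17,cv); (20,19,cv); (21,2,cv); (21,17,cv); (21,18,cv); (22,3,cv); (22,18,cv); (22,19,cv); (23,17,cv); (23,18,cv); (23,19,cv); (27,2,cv); (27,24,cv); (27,26,cv); (28,10,cv); (28,24,cv); (28,25,cv); (29,12,cv); (29,25,cv); (29,26,cv); (30,24,cv); (30,25,cv); (30,26,cv)
final:
nodes: 0:V, 2:V, 3:V, 4:V, 6:V, 10:V, 11:V, 12:V, 14:T, 15:T, 16:T, 17:V, 18:V, 19:V, 20:T, 21:T, 22:T, 23:T, 24:V, 25:V, 26:V, 27:T, 28:T, 29:T, 30:T
edges: (14,4,cv); (14,10,cv); (14,11,cv); (15,6,cv); (15,11,cv); (15,12,cv); (16,10,cv); (16,11,cv); (16,12,cv); (20,0,cv); (20,17,cv); (20,19,cv); (21,2,cv); (21,17,cv); (21,18,cv); (22,3,cv); (22,18,cv); (22,19,cv); (23,17,cv); (23,18,cv); (23,19,cv); (27,2,cv); (27,24,cv); (27,26,cv); (28,10,cv); (28,24,cv); (28,25,cv); (29,12,cv); (29,25,cv); (29,26,cv); (30,24,cv); (30,25,cv); (30,26,cv)


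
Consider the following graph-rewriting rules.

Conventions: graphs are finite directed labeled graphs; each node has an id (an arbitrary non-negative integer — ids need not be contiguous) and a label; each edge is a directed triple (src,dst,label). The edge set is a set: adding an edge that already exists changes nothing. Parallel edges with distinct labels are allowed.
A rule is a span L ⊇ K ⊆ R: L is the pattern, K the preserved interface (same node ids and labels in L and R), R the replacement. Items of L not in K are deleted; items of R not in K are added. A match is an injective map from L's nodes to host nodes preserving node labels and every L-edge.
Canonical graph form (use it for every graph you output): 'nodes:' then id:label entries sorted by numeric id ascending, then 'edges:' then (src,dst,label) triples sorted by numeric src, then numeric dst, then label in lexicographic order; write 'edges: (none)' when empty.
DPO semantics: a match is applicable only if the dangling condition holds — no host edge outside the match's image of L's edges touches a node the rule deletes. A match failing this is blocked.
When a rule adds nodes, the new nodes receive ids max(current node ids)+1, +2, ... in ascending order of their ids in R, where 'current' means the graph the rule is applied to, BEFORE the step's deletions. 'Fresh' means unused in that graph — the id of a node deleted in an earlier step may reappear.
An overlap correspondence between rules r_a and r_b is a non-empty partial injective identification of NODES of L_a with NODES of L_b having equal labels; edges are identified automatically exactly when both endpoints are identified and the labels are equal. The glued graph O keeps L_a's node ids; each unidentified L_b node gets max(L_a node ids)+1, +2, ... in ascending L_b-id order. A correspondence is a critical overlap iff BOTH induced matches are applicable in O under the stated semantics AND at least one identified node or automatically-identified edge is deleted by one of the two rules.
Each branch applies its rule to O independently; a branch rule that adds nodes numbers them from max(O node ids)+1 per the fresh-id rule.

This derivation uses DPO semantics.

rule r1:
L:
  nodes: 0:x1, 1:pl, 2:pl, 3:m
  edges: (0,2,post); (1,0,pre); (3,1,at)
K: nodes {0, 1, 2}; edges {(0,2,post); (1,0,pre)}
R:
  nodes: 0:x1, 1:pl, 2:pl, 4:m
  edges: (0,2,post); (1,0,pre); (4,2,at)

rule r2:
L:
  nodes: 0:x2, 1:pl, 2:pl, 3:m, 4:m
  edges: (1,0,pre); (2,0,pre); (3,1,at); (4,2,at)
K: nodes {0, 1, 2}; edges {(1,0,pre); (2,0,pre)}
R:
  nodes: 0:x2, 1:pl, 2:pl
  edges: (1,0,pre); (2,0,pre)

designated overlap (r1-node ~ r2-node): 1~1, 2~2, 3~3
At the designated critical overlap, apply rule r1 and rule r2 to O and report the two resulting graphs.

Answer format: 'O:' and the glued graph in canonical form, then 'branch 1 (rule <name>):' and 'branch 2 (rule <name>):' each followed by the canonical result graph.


O:
nodes: 0:x1, 1:pl, 2:pl, 3:m, 4:x2, 5:m
edges: (0,2,post); (1,0,pre); (1,4,pre); (2,4,pre); (3,1,at); (5,2,at)
branch 1 (rule r1):
nodes: 0:x1, 1:pl, 2:pl, 4:x2, 5:m, 6:m
edges: (0,2,post); (1,0,pre); (1,4,pre); (2,4,pre); (5,2,at); (6,2,at)
branch 2 (rule r2):
nodes: 0:x1, 1:pl, 2:pl, 4:x2
edges: (0,2,post); (1,0,pre); (1,4,pre); (2,4,pre)


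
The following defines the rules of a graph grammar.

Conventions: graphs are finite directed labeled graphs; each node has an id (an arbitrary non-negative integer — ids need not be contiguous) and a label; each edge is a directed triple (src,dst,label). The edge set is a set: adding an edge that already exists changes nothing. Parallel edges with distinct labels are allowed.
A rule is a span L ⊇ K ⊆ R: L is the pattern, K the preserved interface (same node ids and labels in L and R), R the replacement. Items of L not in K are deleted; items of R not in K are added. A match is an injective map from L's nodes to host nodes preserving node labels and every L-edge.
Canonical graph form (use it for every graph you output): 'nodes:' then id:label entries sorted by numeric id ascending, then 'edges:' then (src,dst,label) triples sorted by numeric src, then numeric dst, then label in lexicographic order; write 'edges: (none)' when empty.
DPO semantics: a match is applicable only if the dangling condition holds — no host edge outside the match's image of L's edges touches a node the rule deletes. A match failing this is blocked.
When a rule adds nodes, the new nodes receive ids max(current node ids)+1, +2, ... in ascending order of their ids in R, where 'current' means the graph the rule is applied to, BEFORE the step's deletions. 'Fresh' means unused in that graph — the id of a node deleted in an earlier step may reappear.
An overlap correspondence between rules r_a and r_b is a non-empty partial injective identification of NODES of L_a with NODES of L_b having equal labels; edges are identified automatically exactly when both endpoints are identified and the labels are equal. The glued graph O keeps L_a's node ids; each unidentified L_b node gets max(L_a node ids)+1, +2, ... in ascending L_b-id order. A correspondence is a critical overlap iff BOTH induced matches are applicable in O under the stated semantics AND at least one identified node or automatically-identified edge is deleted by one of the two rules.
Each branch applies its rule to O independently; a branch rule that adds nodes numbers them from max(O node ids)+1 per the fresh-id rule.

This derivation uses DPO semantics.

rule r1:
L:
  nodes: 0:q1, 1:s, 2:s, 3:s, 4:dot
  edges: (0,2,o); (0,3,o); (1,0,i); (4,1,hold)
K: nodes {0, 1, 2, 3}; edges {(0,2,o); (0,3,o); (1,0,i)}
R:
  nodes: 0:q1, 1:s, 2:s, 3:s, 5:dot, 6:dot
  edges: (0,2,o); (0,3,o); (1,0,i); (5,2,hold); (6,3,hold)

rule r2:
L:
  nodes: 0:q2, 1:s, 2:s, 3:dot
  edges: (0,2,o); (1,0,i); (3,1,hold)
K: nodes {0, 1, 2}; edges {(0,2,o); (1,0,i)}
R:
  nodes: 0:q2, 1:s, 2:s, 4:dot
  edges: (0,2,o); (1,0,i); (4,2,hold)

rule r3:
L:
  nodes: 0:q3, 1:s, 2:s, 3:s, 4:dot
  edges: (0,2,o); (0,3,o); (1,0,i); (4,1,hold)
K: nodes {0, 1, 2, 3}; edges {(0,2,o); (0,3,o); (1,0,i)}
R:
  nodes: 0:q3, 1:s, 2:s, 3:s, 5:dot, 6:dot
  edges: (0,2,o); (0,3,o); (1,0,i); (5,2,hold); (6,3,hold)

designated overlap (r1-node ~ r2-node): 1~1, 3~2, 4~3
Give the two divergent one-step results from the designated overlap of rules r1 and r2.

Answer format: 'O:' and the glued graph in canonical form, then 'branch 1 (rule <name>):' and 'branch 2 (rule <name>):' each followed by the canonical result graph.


O:
nodes: 0:q1, 1:s, 2:s, 3:s, 4:dot, 5:q2
edges: (0,2,o); (0,3,o); (1,0,i); (1,5,i); (4,1,hold); (5,3,o)
branch 1 (rule r1):
nodes: 0:q1, 1:s, 2:s, 3:s, 5:q2, 6:dot, 7:dot
edges: (0,2,o); (0,3,o); (1,0,i); (1,5,i); (5,3,o); (6,2,hold); (7,3,hold)
branch 2 (rule r2):
nodes: 0:q1, 1:s, 2:s, 3:s, 5:q2, 6:dot
edges: (0,2,o); (0,3,o); (1,0,i); (1,5,i); (5,3,o); (6,3,hold)


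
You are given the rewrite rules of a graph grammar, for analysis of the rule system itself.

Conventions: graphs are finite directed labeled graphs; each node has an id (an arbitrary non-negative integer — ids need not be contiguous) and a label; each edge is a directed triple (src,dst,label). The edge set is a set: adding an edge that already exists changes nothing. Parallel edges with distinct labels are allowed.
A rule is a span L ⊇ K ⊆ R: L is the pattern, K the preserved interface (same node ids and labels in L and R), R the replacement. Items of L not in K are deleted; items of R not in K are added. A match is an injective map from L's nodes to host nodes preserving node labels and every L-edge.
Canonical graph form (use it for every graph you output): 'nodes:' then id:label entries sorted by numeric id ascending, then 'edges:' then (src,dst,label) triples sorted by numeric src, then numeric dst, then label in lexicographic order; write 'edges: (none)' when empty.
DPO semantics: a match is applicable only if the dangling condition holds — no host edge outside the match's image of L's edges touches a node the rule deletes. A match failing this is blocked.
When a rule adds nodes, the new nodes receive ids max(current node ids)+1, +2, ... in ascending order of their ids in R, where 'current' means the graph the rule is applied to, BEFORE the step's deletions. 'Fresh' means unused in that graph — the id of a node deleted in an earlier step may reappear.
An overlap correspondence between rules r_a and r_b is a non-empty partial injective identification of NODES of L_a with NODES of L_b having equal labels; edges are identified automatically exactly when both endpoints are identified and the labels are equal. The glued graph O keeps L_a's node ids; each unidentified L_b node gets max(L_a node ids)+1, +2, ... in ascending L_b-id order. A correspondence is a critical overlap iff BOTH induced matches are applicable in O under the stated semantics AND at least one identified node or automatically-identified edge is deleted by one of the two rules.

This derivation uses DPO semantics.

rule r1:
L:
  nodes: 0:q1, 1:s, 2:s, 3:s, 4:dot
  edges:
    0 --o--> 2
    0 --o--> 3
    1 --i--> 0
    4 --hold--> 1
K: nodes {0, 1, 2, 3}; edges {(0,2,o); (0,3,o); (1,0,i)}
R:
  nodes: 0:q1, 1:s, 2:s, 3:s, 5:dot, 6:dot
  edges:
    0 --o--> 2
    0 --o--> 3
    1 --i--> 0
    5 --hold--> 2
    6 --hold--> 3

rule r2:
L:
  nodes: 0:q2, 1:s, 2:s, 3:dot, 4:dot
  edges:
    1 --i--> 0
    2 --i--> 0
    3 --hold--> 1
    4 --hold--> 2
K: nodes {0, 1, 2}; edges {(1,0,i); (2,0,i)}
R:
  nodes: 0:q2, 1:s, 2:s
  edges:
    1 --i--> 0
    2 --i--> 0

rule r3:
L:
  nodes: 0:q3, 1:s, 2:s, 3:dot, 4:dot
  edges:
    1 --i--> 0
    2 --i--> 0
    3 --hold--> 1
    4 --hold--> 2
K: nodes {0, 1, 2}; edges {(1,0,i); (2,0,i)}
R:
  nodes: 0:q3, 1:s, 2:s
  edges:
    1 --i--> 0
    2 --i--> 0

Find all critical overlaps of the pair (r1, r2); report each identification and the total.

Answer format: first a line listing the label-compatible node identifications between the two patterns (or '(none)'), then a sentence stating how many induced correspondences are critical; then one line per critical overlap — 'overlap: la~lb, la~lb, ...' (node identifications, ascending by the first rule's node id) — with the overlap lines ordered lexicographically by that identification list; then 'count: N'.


label-compatible node identifications between L(r1) and L(r2): 1~1, 1~2, 2~1, 2~2, 3~1, 3~2, 4~3, 4~4
6 of the induced correspondences are critical overlaps of r1 and r2.
overlap: 1~1, 2~2, 4~3
overlap: 1~1, 3~2, 4~3
overlap: 1~1, 4~3
overlap: 1~2, 2~1, 4~4
overlap: 1~2, 3~1, 4~4
overlap: 1~2, 4~4
count: 6


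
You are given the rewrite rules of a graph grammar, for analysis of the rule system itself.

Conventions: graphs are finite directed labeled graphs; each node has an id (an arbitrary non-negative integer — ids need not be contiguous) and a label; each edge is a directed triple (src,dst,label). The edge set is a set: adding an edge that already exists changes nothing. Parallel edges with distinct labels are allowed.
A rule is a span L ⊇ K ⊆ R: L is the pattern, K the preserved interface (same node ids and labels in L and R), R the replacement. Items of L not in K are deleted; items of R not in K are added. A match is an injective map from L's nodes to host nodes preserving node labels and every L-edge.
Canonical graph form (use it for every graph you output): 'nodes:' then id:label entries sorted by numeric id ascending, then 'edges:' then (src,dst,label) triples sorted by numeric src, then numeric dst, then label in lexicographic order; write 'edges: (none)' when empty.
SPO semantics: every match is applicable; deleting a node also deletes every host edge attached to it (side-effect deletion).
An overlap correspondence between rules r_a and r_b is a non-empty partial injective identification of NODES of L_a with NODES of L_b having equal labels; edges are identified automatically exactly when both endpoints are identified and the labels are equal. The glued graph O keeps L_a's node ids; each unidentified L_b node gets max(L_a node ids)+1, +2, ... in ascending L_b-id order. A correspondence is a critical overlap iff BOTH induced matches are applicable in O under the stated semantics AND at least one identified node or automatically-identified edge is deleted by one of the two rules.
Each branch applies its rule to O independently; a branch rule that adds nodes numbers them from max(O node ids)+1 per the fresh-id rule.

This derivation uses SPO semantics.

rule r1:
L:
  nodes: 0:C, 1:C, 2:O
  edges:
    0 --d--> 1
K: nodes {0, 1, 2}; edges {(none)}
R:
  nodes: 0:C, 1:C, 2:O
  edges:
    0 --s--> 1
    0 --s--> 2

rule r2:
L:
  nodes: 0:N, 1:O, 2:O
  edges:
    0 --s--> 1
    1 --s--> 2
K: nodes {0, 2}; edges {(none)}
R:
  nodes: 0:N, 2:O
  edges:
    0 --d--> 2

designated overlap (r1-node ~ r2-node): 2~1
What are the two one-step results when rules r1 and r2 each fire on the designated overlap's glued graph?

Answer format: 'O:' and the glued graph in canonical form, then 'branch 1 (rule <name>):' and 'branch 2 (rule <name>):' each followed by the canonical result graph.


O:
nodes: 0:C, 1:C, 2:O, 3:N, 4:O
edges: (0,1,d); (2,4,s); (3,2,s)
branch 1 (rule r1):
nodes: 0:C, 1:C, 2:O, 3:N, 4:O
edges: (0,1,s); (0,2,s); (2,4,s); (3,2,s)
branch 2 (rule r2):
nodes: 0:C, 1:C, 3:N, 4:O
edges: (0,1,d); (3,4,d)


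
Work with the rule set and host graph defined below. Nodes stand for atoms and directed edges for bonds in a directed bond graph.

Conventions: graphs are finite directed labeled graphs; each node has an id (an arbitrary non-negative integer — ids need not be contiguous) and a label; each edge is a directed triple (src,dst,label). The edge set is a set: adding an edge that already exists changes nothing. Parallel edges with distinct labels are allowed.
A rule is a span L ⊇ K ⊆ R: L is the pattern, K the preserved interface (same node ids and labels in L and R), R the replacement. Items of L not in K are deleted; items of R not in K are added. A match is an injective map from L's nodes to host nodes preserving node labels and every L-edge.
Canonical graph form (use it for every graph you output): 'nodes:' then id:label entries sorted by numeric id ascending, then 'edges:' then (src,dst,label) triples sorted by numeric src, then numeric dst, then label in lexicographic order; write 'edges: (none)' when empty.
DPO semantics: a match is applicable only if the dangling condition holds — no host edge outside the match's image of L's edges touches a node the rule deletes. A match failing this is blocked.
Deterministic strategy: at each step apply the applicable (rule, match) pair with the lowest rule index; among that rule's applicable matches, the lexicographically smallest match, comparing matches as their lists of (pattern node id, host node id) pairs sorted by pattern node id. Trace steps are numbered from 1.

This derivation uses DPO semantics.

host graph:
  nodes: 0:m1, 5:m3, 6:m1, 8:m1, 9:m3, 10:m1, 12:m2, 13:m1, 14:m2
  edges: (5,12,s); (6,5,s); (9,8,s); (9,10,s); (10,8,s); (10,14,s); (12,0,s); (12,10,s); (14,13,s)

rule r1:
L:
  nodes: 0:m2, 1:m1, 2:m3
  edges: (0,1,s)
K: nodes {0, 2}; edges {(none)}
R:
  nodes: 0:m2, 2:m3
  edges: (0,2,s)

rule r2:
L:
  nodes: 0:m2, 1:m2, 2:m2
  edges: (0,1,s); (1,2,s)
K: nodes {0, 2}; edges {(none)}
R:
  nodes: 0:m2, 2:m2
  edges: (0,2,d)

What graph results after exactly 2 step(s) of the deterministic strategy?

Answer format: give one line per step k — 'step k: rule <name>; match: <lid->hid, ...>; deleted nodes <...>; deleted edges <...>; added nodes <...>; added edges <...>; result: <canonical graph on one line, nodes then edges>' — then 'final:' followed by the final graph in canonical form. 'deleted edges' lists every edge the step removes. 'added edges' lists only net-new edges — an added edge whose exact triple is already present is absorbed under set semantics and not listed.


step 1: rule r1; match: 0->12, 1->0, 2->5; deleted nodes 0; deleted edges (12,0,s); added nodes (none); added edges (12,5,s); result: nodes: 5:m3, 6:m1, 8:m1, 9:m3, 10:m1, 12:m2, 13:m1, 14:m2 edges: (5,12,s); (6,5,s); (9,8,s); (9,10,s); (10,8,s); (10,14,s); (12,5,s); (12,10,s); (14,13,s)
step 2: rule r1; match: 0->14, 1->13, 2->5; deleted nodes 13; deleted edges (14,13,s); added nodes (none); added edges (14,5,s); result: nodes: 5:m3, 6:m1, 8:m1, 9:m3, 10:m1, 12:m2, 14:m2 edges: (5,12,s); (6,5,s); (9,8,s); (9,10,s); (10,8,s); (10,14,s); (12,5,s); (12,10,s); (14,5,s)
final:
nodes: 5:m3, 6:m1, 8:m1, 9:m3, 10:m1, 12:m2, 14:m2
edges: (5,12,s); (6,5,s); (9,8,s); (9,10,s); (10,8,s); (10,14,s); (12,5,s); (12,10,s); (14,5,s)


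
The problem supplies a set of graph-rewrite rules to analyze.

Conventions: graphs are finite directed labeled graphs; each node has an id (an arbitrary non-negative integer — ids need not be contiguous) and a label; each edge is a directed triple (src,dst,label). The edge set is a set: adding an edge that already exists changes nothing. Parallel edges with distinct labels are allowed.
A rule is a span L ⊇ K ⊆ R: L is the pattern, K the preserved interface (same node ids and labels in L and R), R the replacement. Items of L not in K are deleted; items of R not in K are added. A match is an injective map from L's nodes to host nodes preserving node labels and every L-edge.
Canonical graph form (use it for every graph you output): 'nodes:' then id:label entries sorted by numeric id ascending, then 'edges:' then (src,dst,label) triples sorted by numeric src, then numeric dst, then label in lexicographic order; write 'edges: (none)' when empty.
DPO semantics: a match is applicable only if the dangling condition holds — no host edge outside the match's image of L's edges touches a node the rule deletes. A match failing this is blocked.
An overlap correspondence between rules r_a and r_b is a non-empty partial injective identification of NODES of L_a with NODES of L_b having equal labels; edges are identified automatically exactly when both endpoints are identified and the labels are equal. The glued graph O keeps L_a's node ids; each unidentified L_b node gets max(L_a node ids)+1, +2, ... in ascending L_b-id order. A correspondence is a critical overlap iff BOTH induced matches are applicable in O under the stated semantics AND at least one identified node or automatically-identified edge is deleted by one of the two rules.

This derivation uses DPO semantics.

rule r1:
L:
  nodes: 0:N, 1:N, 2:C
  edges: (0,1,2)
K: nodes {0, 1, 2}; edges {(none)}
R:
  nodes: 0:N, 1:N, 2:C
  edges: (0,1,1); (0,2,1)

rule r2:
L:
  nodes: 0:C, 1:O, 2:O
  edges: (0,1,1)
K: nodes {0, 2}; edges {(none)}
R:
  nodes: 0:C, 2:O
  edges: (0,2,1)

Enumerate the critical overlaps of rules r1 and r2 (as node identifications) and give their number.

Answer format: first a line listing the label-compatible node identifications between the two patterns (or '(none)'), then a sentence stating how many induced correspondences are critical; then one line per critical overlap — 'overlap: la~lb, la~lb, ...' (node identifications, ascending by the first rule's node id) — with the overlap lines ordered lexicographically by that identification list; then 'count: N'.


label-compatible node identifications between L(r1) and L(r2): 2~0
0 of the induced correspondences are critical overlaps of r1 and r2.
count: 0


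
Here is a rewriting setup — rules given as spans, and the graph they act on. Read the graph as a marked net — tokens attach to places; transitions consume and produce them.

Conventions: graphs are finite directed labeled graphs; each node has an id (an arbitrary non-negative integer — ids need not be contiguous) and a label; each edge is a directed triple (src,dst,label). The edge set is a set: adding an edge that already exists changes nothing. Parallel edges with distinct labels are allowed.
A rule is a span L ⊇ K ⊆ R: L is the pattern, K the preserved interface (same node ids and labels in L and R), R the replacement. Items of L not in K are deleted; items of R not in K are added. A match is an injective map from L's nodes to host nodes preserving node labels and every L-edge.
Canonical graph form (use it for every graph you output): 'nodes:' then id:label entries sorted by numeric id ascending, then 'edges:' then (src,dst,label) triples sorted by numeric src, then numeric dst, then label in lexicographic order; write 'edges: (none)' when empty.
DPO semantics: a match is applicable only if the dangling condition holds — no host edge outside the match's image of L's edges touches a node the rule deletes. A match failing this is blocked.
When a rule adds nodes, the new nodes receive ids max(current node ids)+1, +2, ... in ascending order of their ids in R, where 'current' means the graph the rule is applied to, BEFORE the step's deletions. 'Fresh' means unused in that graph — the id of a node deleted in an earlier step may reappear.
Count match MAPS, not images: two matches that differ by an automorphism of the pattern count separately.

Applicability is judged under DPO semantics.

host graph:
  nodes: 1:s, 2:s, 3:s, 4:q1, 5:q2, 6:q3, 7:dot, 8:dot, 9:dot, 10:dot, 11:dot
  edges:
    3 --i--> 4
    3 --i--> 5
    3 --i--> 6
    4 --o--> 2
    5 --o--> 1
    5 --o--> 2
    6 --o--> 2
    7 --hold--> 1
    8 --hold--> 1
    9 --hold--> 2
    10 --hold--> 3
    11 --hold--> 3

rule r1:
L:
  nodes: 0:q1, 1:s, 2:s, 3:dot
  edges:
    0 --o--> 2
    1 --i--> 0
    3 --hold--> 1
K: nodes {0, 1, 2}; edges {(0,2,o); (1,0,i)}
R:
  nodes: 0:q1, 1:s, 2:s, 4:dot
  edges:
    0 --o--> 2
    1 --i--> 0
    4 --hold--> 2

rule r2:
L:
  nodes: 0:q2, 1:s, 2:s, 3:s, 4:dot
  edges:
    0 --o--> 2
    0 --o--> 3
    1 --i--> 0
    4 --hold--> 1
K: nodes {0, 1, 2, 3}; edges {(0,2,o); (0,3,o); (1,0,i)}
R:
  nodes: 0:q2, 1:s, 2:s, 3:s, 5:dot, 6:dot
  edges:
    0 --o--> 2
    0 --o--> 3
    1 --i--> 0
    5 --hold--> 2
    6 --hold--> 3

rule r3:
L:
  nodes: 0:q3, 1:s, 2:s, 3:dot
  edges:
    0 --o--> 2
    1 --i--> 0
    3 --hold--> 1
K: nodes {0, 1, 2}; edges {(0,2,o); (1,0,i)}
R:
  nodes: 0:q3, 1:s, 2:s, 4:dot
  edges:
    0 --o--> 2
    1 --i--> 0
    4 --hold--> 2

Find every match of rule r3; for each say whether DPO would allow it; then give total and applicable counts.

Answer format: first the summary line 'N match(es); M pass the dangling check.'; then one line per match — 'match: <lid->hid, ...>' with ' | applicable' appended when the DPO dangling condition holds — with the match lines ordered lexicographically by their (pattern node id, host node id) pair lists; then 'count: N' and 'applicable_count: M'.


2 match(es); 2 pass the dangling check.
match: 0->6, 1->3, 2->2, 3->10 | applicable
match: 0->6, 1->3, 2->2, 3->11 | applicable
count: 2
applicable_count: 2


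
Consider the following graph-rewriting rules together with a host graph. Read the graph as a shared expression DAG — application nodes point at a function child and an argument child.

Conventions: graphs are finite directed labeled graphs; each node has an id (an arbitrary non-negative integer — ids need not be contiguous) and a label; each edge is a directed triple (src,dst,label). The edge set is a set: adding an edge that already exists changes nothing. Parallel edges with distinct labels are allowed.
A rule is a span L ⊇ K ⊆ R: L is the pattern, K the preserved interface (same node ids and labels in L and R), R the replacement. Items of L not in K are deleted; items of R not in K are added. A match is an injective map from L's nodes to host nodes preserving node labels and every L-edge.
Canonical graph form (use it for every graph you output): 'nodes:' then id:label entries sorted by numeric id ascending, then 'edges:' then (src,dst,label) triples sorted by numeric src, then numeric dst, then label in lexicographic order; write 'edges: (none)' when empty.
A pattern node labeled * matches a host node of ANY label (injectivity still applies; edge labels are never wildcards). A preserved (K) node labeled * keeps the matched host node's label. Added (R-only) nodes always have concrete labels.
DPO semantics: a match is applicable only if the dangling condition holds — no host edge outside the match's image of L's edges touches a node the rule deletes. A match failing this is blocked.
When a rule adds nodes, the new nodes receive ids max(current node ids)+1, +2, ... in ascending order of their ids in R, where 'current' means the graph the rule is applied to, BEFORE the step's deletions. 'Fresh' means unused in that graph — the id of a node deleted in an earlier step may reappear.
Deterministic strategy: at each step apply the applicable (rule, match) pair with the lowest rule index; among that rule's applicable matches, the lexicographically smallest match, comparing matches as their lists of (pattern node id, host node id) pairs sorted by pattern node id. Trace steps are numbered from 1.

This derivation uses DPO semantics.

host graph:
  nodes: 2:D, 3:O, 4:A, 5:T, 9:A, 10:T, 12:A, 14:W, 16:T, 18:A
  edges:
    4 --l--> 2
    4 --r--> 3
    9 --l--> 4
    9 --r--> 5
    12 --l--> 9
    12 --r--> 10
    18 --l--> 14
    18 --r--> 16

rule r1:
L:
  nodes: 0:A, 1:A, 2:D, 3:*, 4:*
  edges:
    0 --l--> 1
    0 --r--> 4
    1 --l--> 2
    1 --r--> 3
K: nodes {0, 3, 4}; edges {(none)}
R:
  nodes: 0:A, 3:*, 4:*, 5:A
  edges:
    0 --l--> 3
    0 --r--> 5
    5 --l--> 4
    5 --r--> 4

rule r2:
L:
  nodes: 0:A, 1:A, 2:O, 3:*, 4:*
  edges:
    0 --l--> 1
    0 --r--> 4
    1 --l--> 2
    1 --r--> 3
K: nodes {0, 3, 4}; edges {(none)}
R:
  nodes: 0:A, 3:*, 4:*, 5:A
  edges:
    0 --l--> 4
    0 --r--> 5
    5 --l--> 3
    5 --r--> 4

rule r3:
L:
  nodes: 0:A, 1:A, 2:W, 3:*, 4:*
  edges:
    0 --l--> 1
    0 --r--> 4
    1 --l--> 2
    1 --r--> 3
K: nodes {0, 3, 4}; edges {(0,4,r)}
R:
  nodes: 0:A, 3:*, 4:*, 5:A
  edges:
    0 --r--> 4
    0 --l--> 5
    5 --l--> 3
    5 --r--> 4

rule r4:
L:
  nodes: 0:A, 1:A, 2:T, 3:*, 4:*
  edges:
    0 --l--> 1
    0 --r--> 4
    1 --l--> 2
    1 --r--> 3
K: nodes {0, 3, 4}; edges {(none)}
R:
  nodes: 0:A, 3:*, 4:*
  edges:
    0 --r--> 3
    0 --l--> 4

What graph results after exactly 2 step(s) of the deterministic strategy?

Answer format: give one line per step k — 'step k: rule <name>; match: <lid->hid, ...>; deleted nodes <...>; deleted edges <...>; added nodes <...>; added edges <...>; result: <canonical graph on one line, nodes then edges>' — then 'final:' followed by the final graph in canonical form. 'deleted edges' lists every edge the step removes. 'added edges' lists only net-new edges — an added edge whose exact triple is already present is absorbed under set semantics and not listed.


step 1: rule r1; match: 0->9, 1->4, 2->2, 3->3, 4->5; deleted nodes 2, 4; deleted edges (4,2,l); (4,3,r); (9,4,l); (9,5,r); added nodes 19; added edges (9,3,l); (9,19,r); (19,5,l); (19,5,r); result: nodes: 3:O, 5:T, 9:A, 10:T, 12:A, 14:W, 16:T, 18:A, 19:A edges: (9,3,l); (9,19,r); (12,9,l); (12,10,r); (18,14,l); (18,16,r); (19,5,l); (19,5,r)
step 2: rule r2; match: 0->12, 1->9, 2->3, 3->19, 4->10; deleted nodes 3, 9; deleted edges (9,3,l); (9,19,r); (12,9,l); (12,10,r); added nodes 20; added edges (12,10,l); (12,20,r); (20,10,r); (20,19,l); result: nodes: 5:T, 10:T, 12:A, 14:W, 16:T, 18:A, 19:A, 20:A edges: (12,10,l); (12,20,r); (18,14,l); (18,16,r); (19,5,l); (19,5,r); (20,10,r); (20,19,l)
final:
nodes: 5:T, 10:T, 12:A, 14:W, 16:T, 18:A, 19:A, 20:A
edges: (12,10,l); (12,20,r); (18,14,l); (18,16,r); (19,5,l); (19,5,r); (20,10,r); (20,19,l)
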